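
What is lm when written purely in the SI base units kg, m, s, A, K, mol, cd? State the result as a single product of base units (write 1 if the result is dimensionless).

lm = cd·sr = cd (luminous flux; sr is dimensionless).

cd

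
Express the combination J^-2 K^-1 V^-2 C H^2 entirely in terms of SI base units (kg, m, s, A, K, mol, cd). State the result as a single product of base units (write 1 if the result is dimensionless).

kg⁻²·m⁻⁴·s⁷·A⁻¹·K⁻¹

J = kg·m²·s⁻².
So J⁻² = kg⁻²·m⁻⁴·s⁴.
V = kg·m²·s⁻³·A⁻¹.
So V⁻² = kg⁻²·m⁻⁴·s⁶·A².
C = s·A.
H = kg·m²·s⁻²·A⁻².
So H² = kg²·m⁴·s⁻⁴·A⁻⁴.
Combining: J⁻²·K⁻¹·V⁻²·C·H² = (kg⁻²·m⁻⁴·s⁴) · K⁻¹ · (kg⁻²·m⁻⁴·s⁶·A²) · (s·A) · (kg²·m⁴·s⁻⁴·A⁻⁴) = kg⁻²·m⁻⁴·s⁷·A⁻¹·K⁻¹.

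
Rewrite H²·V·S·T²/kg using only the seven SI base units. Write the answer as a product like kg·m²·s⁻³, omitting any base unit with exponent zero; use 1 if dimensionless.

kg³·m⁴·s⁻⁸·A⁻⁵

H = kg·m²·s⁻²·A⁻².
So H² = kg²·m⁴·s⁻⁴·A⁻⁴.
V = kg·m²·s⁻³·A⁻¹.
S = kg⁻¹·m⁻²·s³·A².
T = kg·s⁻²·A⁻¹.
So T² = kg²·s⁻⁴·A⁻².
Combining: H²·V·S·kg⁻¹·T² = (kg²·m⁴·s⁻⁴·A⁻⁴) · (kg·m²·s⁻³·A⁻¹) · (kg⁻¹·m⁻²·s³·A²) · kg⁻¹ · (kg²·s⁻⁴·A⁻²) = kg³·m⁴·s⁻⁸·A⁻⁵.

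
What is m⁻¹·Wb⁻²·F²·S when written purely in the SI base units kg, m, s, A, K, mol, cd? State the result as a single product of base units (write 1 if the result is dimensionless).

kg⁻⁵·m⁻¹¹·s¹⁵·A⁸

Wb = kg·m²·s⁻²·A⁻¹.
So Wb⁻² = kg⁻²·m⁻⁴·s⁴·A².
F = kg⁻¹·m⁻²·s⁴·A².
So F² = kg⁻²·m⁻⁴·s⁸·A⁴.
S = kg⁻¹·m⁻²·s³·A².
Combining: m⁻¹·Wb⁻²·F²·S = m⁻¹ · (kg⁻²·m⁻⁴·s⁴·A²) · (kg⁻²·m⁻⁴·s⁸·A⁴) · (kg⁻¹·m⁻²·s³·A²) = kg⁻⁵·m⁻¹¹·s¹⁵·A⁸.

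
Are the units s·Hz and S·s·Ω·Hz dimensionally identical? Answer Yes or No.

Yes

Left side:
  Hz = 1/s = s⁻¹ (frequency is cycles per second).
  Combining: s·Hz = s · s⁻¹ = 1.
Right side:
  S = 1/Ω (conductance is reciprocal resistance),
      = kg⁻¹·m⁻²·s³·A².
  Ω = V/A (resistance = voltage per current),
      = kg·m²·s⁻³·A⁻².
  Hz = 1/s = s⁻¹ (frequency is cycles per second).
  Combining: S·s·Ω·Hz = (kg⁻¹·m⁻²·s³·A²) · s · (kg·m²·s⁻³·A⁻²) · s⁻¹ = 1.
Both reduce to 1.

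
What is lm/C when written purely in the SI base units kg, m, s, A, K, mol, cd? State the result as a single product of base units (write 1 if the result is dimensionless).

lm = cd·sr = cd (luminous flux; sr is dimensionless).
C = A·s = s·A (charge = current × time).
So C⁻¹ = s⁻¹·A⁻¹.
Combining: lm·C⁻¹ = cd · (s⁻¹·A⁻¹) = s⁻¹·A⁻¹·cd.

s⁻¹·A⁻¹·cd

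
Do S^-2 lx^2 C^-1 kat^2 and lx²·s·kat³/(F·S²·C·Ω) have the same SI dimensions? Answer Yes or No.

Left side:
  S = kg⁻¹·m⁻²·s³·A².
  So S⁻² = kg²·m⁴·s⁻⁶·A⁻⁴.
  lx = m⁻²·cd.
  So lx² = m⁻⁴·cd².
  C = s·A.
  So C⁻¹ = s⁻¹·A⁻¹.
  kat = s⁻¹·mol.
  So kat² = s⁻²·mol².
  Combining: S⁻²·lx²·C⁻¹·kat² = (kg²·m⁴·s⁻⁶·A⁻⁴) · (m⁻⁴·cd²) · (s⁻¹·A⁻¹) · (s⁻²·mol²) = kg²·s⁻⁹·A⁻⁵·mol²·cd².
Right side:
  F = C/V (capacitance = charge per voltage),
      = A·s/(kg·m²·s⁻³·A⁻¹) (substituting C and V),
      = kg⁻¹·m⁻²·s⁴·A².
  So F⁻¹ = kg·m²·s⁻⁴·A⁻².
  S = 1/Ω (conductance is reciprocal resistance),
      = kg⁻¹·m⁻²·s³·A².
  So S⁻² = kg²·m⁴·s⁻⁶·A⁻⁴.
  lx = lm/m² (illuminance = luminous flux per area),
      = m⁻²·cd.
  So lx² = m⁻⁴·cd².
  C = A·s = s·A (charge = current × time).
  So C⁻¹ = s⁻¹·A⁻¹.
  Ω = V/A (resistance = voltage per current),
      = kg·m²·s⁻³·A⁻².
  So Ω⁻¹ = kg⁻¹·m⁻²·s³·A².
  kat = mol/s = s⁻¹·mol (catalytic activity).
  So kat³ = s⁻³·mol³.
  Combining: F⁻¹·S⁻²·lx²·C⁻¹·Ω⁻¹·s·kat³ = (kg·m²·s⁻⁴·A⁻²) · (kg²·m⁴·s⁻⁶·A⁻⁴) · (m⁻⁴·cd²) · (s⁻¹·A⁻¹) · (kg⁻¹·m⁻²·s³·A²) · s · (s⁻³·mol³) = kg²·s⁻¹⁰·A⁻⁵·mol³·cd².
Left is kg²·s⁻⁹·A⁻⁵·mol²·cd²; right is kg²·s⁻¹⁰·A⁻⁵·mol³·cd² — different.

No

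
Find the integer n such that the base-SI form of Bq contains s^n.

Bq = 1/s = s⁻¹ (activity is decays per second).
The exponent of s is -1.

-1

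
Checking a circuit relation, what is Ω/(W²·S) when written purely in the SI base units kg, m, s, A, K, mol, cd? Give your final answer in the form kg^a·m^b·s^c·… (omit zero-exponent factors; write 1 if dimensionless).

A⁻⁴

W = kg·m²·s⁻³.
So W⁻² = kg⁻²·m⁻⁴·s⁶.
Ω = kg·m²·s⁻³·A⁻².
S = kg⁻¹·m⁻²·s³·A².
So S⁻¹ = kg·m²·s⁻³·A⁻².
Combining: W⁻²·Ω·S⁻¹ = (kg⁻²·m⁻⁴·s⁶) · (kg·m²·s⁻³·A⁻²) · (kg·m²·s⁻³·A⁻²) = A⁻⁴.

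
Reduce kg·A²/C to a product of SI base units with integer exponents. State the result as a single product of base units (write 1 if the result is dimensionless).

kg·s⁻¹·A

C = s·A.
So C⁻¹ = s⁻¹·A⁻¹.
Combining: kg·C⁻¹·A² = kg · (s⁻¹·A⁻¹) · A² = kg·s⁻¹·A.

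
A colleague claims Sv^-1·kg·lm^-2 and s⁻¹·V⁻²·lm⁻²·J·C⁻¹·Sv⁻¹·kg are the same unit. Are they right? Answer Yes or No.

Left side:
  Sv = m²·s⁻².
  So Sv⁻¹ = m⁻²·s².
  lm = cd.
  So lm⁻² = cd⁻².
  Combining: Sv⁻¹·kg·lm⁻² = (m⁻²·s²) · kg · cd⁻² = kg·m⁻²·s²·cd⁻².
Right side:
  V = W/A (potential = power per current),
      = kg·m²·s⁻³·A⁻¹.
  So V⁻² = kg⁻²·m⁻⁴·s⁶·A².
  lm = cd·sr = cd (luminous flux; sr is dimensionless).
  So lm⁻² = cd⁻².
  J = N·m (work = force × distance),
      = kg·m²·s⁻².
  C = A·s = s·A (charge = current × time).
  So C⁻¹ = s⁻¹·A⁻¹.
  Sv = J/kg (equivalent dose = energy per mass),
      = m²·s⁻².
  So Sv⁻¹ = m⁻²·s².
  Combining: s⁻¹·V⁻²·lm⁻²·J·C⁻¹·Sv⁻¹·kg = s⁻¹ · (kg⁻²·m⁻⁴·s⁶·A²) · cd⁻² · (kg·m²·s⁻²) · (s⁻¹·A⁻¹) · (m⁻²·s²) · kg = m⁻⁴·s⁴·A·cd⁻².
Left is kg·m⁻²·s²·cd⁻²; right is m⁻⁴·s⁴·A·cd⁻² — different.

No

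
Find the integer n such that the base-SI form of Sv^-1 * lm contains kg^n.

Sv = J/kg (equivalent dose = energy per mass),
    = m²·s⁻².
So Sv⁻¹ = m⁻²·s².
lm = cd·sr = cd (luminous flux; sr is dimensionless).
Combining: Sv⁻¹·lm = (m⁻²·s²) · cd = m⁻²·s²·cd.
The exponent of kg is 0.

0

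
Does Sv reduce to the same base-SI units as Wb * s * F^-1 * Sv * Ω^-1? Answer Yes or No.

Left side:
  Sv = m²·s⁻².
Right side:
  Wb = kg·m²·s⁻²·A⁻¹.
  F = kg⁻¹·m⁻²·s⁴·A².
  So F⁻¹ = kg·m²·s⁻⁴·A⁻².
  Sv = m²·s⁻².
  Ω = kg·m²·s⁻³·A⁻².
  So Ω⁻¹ = kg⁻¹·m⁻²·s³·A².
  Combining: Wb·s·F⁻¹·Sv·Ω⁻¹ = (kg·m²·s⁻²·A⁻¹) · s · (kg·m²·s⁻⁴·A⁻²) · (m²·s⁻²) · (kg⁻¹·m⁻²·s³·A²) = kg·m⁴·s⁻⁴·A⁻¹.
Left is m²·s⁻²; right is kg·m⁴·s⁻⁴·A⁻¹ — different.

No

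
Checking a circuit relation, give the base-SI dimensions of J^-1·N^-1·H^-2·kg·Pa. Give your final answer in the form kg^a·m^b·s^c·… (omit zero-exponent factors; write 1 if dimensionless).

J = N·m (work = force × distance),
    = kg·m²·s⁻².
So J⁻¹ = kg⁻¹·m⁻²·s².
N = kg·m/s² = kg·m·s⁻² (force = mass × acceleration).
So N⁻¹ = kg⁻¹·m⁻¹·s².
H = Wb/A (inductance = flux per current),
    = kg·m²·s⁻²·A⁻².
So H⁻² = kg⁻²·m⁻⁴·s⁴·A⁴.
Pa = N/m² (pressure = force per area),
    = kg·m⁻¹·s⁻².
Combining: J⁻¹·N⁻¹·H⁻²·kg·Pa = (kg⁻¹·m⁻²·s²) · (kg⁻¹·m⁻¹·s²) · (kg⁻²·m⁻⁴·s⁴·A⁴) · kg · (kg·m⁻¹·s⁻²) = kg⁻²·m⁻⁸·s⁶·A⁴.

kg⁻²·m⁻⁸·s⁶·A⁴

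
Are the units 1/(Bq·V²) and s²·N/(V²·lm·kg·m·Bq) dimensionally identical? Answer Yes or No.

Left side:
  Bq = 1/s = s⁻¹ (activity is decays per second).
  So Bq⁻¹ = s.
  V = W/A (potential = power per current),
      = kg·m²·s⁻³·A⁻¹.
  So V⁻² = kg⁻²·m⁻⁴·s⁶·A².
  Combining: Bq⁻¹·V⁻² = s · (kg⁻²·m⁻⁴·s⁶·A²) = kg⁻²·m⁻⁴·s⁷·A².
Right side:
  V = W/A (potential = power per current),
      = kg·m²·s⁻³·A⁻¹.
  So V⁻² = kg⁻²·m⁻⁴·s⁶·A².
  lm = cd·sr = cd (luminous flux; sr is dimensionless).
  So lm⁻¹ = cd⁻¹.
  N = kg·m/s² = kg·m·s⁻² (force = mass × acceleration).
  Bq = 1/s = s⁻¹ (activity is decays per second).
  So Bq⁻¹ = s.
  Combining: V⁻²·s²·lm⁻¹·N·kg⁻¹·m⁻¹·Bq⁻¹ = (kg⁻²·m⁻⁴·s⁶·A²) · s² · cd⁻¹ · (kg·m·s⁻²) · kg⁻¹ · m⁻¹ · s = kg⁻²·m⁻⁴·s⁷·A²·cd⁻¹.
Left is kg⁻²·m⁻⁴·s⁷·A²; right is kg⁻²·m⁻⁴·s⁷·A²·cd⁻¹ — different.

No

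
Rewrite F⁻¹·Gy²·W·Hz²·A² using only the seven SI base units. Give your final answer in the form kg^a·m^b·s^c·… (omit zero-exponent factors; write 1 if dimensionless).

kg²·m⁸·s⁻¹³

F = C/V (capacitance = charge per voltage),
    = A·s/(kg·m²·s⁻³·A⁻¹) (substituting C and V),
    = kg⁻¹·m⁻²·s⁴·A².
So F⁻¹ = kg·m²·s⁻⁴·A⁻².
Gy = J/kg (absorbed dose = energy per mass),
    = m²·s⁻².
So Gy² = m⁴·s⁻⁴.
W = J/s (power = energy per time),
    = kg·m²·s⁻³.
Hz = 1/s = s⁻¹ (frequency is cycles per second).
So Hz² = s⁻².
Combining: F⁻¹·Gy²·W·Hz²·A² = (kg·m²·s⁻⁴·A⁻²) · (m⁴·s⁻⁴) · (kg·m²·s⁻³) · s⁻² · A² = kg²·m⁸·s⁻¹³.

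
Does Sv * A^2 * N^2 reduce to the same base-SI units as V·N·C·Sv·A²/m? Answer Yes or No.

Yes

Left side:
  Sv = J/kg (equivalent dose = energy per mass),
      = m²·s⁻².
  N = kg·m/s² = kg·m·s⁻² (force = mass × acceleration).
  So N² = kg²·m²·s⁻⁴.
  Combining: Sv·A²·N² = (m²·s⁻²) · A² · (kg²·m²·s⁻⁴) = kg²·m⁴·s⁻⁶·A².
Right side:
  V = W/A (potential = power per current),
      = kg·m²·s⁻³·A⁻¹.
  N = kg·m/s² = kg·m·s⁻² (force = mass × acceleration).
  C = A·s = s·A (charge = current × time).
  Sv = J/kg (equivalent dose = energy per mass),
      = m²·s⁻².
  Combining: V·N·C·Sv·m⁻¹·A² = (kg·m²·s⁻³·A⁻¹) · (kg·m·s⁻²) · (s·A) · (m²·s⁻²) · m⁻¹ · A² = kg²·m⁴·s⁻⁶·A².
Both reduce to kg²·m⁴·s⁻⁶·A².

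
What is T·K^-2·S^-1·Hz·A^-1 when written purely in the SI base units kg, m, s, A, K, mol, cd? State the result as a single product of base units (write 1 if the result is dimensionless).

kg²·m²·s⁻⁶·A⁻⁴·K⁻²

T = kg·s⁻²·A⁻¹.
S = kg⁻¹·m⁻²·s³·A².
So S⁻¹ = kg·m²·s⁻³·A⁻².
Hz = s⁻¹.
Combining: T·K⁻²·S⁻¹·Hz·A⁻¹ = (kg·s⁻²·A⁻¹) · K⁻² · (kg·m²·s⁻³·A⁻²) · s⁻¹ · A⁻¹ = kg²·m²·s⁻⁶·A⁻⁴·K⁻².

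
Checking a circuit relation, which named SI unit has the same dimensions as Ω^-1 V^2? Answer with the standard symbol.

W

Ω = V/A (resistance = voltage per current),
    = kg·m²·s⁻³·A⁻².
So Ω⁻¹ = kg⁻¹·m⁻²·s³·A².
V = W/A (potential = power per current),
    = kg·m²·s⁻³·A⁻¹.
So V² = kg²·m⁴·s⁻⁶·A⁻².
Combining: Ω⁻¹·V² = (kg⁻¹·m⁻²·s³·A²) · (kg²·m⁴·s⁻⁶·A⁻²) = kg·m²·s⁻³.
kg·m²·s⁻³ is the base-SI form of the watt.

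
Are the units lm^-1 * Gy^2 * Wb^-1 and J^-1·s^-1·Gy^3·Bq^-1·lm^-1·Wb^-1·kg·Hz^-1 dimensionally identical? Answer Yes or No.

No

Left side:
  lm = cd·sr = cd (luminous flux; sr is dimensionless).
  So lm⁻¹ = cd⁻¹.
  Gy = J/kg (absorbed dose = energy per mass),
      = m²·s⁻².
  So Gy² = m⁴·s⁻⁴.
  Wb = V·s (flux: a volt is a weber per second),
      = kg·m²·s⁻²·A⁻¹.
  So Wb⁻¹ = kg⁻¹·m⁻²·s²·A.
  Combining: lm⁻¹·Gy²·Wb⁻¹ = cd⁻¹ · (m⁴·s⁻⁴) · (kg⁻¹·m⁻²·s²·A) = kg⁻¹·m²·s⁻²·A·cd⁻¹.
Right side:
  J = N·m (work = force × distance),
      = kg·m²·s⁻².
  So J⁻¹ = kg⁻¹·m⁻²·s².
  Gy = J/kg (absorbed dose = energy per mass),
      = m²·s⁻².
  So Gy³ = m⁶·s⁻⁶.
  Bq = 1/s = s⁻¹ (activity is decays per second).
  So Bq⁻¹ = s.
  lm = cd·sr = cd (luminous flux; sr is dimensionless).
  So lm⁻¹ = cd⁻¹.
  Wb = V·s (flux: a volt is a weber per second),
      = kg·m²·s⁻²·A⁻¹.
  So Wb⁻¹ = kg⁻¹·m⁻²·s²·A.
  Hz = 1/s = s⁻¹ (frequency is cycles per second).
  So Hz⁻¹ = s.
  Combining: J⁻¹·s⁻¹·Gy³·Bq⁻¹·lm⁻¹·Wb⁻¹·kg·Hz⁻¹ = (kg⁻¹·m⁻²·s²) · s⁻¹ · (m⁶·s⁻⁶) · s · cd⁻¹ · (kg⁻¹·m⁻²·s²·A) · kg · s = kg⁻¹·m²·s⁻¹·A·cd⁻¹.
Left is kg⁻¹·m²·s⁻²·A·cd⁻¹; right is kg⁻¹·m²·s⁻¹·A·cd⁻¹ — different.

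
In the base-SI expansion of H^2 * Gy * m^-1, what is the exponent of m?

H = Wb/A (inductance = flux per current),
    = kg·m²·s⁻²·A⁻².
So H² = kg²·m⁴·s⁻⁴·A⁻⁴.
Gy = J/kg (absorbed dose = energy per mass),
    = m²·s⁻².
Combining: H²·Gy·m⁻¹ = (kg²·m⁴·s⁻⁴·A⁻⁴) · (m²·s⁻²) · m⁻¹ = kg²·m⁵·s⁻⁶·A⁻⁴.
The exponent of m is 5.

5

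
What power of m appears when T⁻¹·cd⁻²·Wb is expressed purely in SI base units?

2

T = Wb/m² (flux density = flux per area),
    = kg·s⁻²·A⁻¹.
So T⁻¹ = kg⁻¹·s²·A.
Wb = V·s (flux: a volt is a weber per second),
    = kg·m²·s⁻²·A⁻¹.
Combining: T⁻¹·cd⁻²·Wb = (kg⁻¹·s²·A) · cd⁻² · (kg·m²·s⁻²·A⁻¹) = m²·cd⁻².
The exponent of m is 2.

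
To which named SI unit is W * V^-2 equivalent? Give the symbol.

W = J/s (power = energy per time),
    = kg·m²·s⁻³.
V = W/A (potential = power per current),
    = kg·m²·s⁻³·A⁻¹.
So V⁻² = kg⁻²·m⁻⁴·s⁶·A².
Combining: W·V⁻² = (kg·m²·s⁻³) · (kg⁻²·m⁻⁴·s⁶·A²) = kg⁻¹·m⁻²·s³·A².
kg⁻¹·m⁻²·s³·A² is the base-SI form of the siemens.

S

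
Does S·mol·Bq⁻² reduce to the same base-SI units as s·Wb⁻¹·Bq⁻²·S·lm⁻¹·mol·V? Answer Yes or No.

Left side:
  S = kg⁻¹·m⁻²·s³·A².
  Bq = s⁻¹.
  So Bq⁻² = s².
  Combining: S·mol·Bq⁻² = (kg⁻¹·m⁻²·s³·A²) · mol · s² = kg⁻¹·m⁻²·s⁵·A²·mol.
Right side:
  Wb = V·s (flux: a volt is a weber per second),
      = kg·m²·s⁻²·A⁻¹.
  So Wb⁻¹ = kg⁻¹·m⁻²·s²·A.
  Bq = 1/s = s⁻¹ (activity is decays per second).
  So Bq⁻² = s².
  S = 1/Ω (conductance is reciprocal resistance),
      = kg⁻¹·m⁻²·s³·A².
  lm = cd·sr = cd (luminous flux; sr is dimensionless).
  So lm⁻¹ = cd⁻¹.
  V = W/A (potential = power per current),
      = kg·m²·s⁻³·A⁻¹.
  Combining: s·Wb⁻¹·Bq⁻²·S·lm⁻¹·mol·V = s · (kg⁻¹·m⁻²·s²·A) · s² · (kg⁻¹·m⁻²·s³·A²) · cd⁻¹ · mol · (kg·m²·s⁻³·A⁻¹) = kg⁻¹·m⁻²·s⁵·A²·mol·cd⁻¹.
Left is kg⁻¹·m⁻²·s⁵·A²·mol; right is kg⁻¹·m⁻²·s⁵·A²·mol·cd⁻¹ — different.

No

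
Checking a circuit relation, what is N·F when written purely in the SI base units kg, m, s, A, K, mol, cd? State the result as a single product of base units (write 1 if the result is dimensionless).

m⁻¹·s²·A²

N = kg·m/s² = kg·m·s⁻² (force = mass × acceleration).
F = C/V (capacitance = charge per voltage),
    = A·s/(kg·m²·s⁻³·A⁻¹) (substituting C and V),
    = kg⁻¹·m⁻²·s⁴·A².
Combining: N·F = (kg·m·s⁻²) · (kg⁻¹·m⁻²·s⁴·A²) = m⁻¹·s²·A².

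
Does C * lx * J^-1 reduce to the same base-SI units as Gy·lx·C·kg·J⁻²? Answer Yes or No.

Left side:
  C = A·s = s·A (charge = current × time).
  lx = lm/m² (illuminance = luminous flux per area),
      = m⁻²·cd.
  J = N·m (work = force × distance),
      = kg·m²·s⁻².
  So J⁻¹ = kg⁻¹·m⁻²·s².
  Combining: C·lx·J⁻¹ = (s·A) · (m⁻²·cd) · (kg⁻¹·m⁻²·s²) = kg⁻¹·m⁻⁴·s³·A·cd.
Right side:
  Gy = m²·s⁻².
  lx = m⁻²·cd.
  C = s·A.
  J = kg·m²·s⁻².
  So J⁻² = kg⁻²·m⁻⁴·s⁴.
  Combining: Gy·lx·C·kg·J⁻² = (m²·s⁻²) · (m⁻²·cd) · (s·A) · kg · (kg⁻²·m⁻⁴·s⁴) = kg⁻¹·m⁻⁴·s³·A·cd.
Both reduce to kg⁻¹·m⁻⁴·s³·A·cd.

Yes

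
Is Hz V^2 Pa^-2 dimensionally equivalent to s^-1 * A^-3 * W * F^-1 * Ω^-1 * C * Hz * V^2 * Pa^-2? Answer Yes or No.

Left side:
  Hz = s⁻¹.
  V = kg·m²·s⁻³·A⁻¹.
  So V² = kg²·m⁴·s⁻⁶·A⁻².
  Pa = kg·m⁻¹·s⁻².
  So Pa⁻² = kg⁻²·m²·s⁴.
  Combining: Hz·V²·Pa⁻² = s⁻¹ · (kg²·m⁴·s⁻⁶·A⁻²) · (kg⁻²·m²·s⁴) = m⁶·s⁻³·A⁻².
Right side:
  W = kg·m²·s⁻³.
  F = kg⁻¹·m⁻²·s⁴·A².
  So F⁻¹ = kg·m²·s⁻⁴·A⁻².
  Ω = kg·m²·s⁻³·A⁻².
  So Ω⁻¹ = kg⁻¹·m⁻²·s³·A².
  C = s·A.
  Hz = s⁻¹.
  V = kg·m²·s⁻³·A⁻¹.
  So V² = kg²·m⁴·s⁻⁶·A⁻².
  Pa = kg·m⁻¹·s⁻².
  So Pa⁻² = kg⁻²·m²·s⁴.
  Combining: s⁻¹·A⁻³·W·F⁻¹·Ω⁻¹·C·Hz·V²·Pa⁻² = s⁻¹ · A⁻³ · (kg·m²·s⁻³) · (kg·m²·s⁻⁴·A⁻²) · (kg⁻¹·m⁻²·s³·A²) · (s·A) · s⁻¹ · (kg²·m⁴·s⁻⁶·A⁻²) · (kg⁻²·m²·s⁴) = kg·m⁸·s⁻⁷·A⁻⁴.
Left is m⁶·s⁻³·A⁻²; right is kg·m⁸·s⁻⁷·A⁻⁴ — different.

No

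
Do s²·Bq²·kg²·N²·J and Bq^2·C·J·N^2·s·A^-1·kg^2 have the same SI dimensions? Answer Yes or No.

Yes

Left side:
  Bq = s⁻¹.
  So Bq² = s⁻².
  N = kg·m·s⁻².
  So N² = kg²·m²·s⁻⁴.
  J = kg·m²·s⁻².
  Combining: s²·Bq²·kg²·N²·J = s² · s⁻² · kg² · (kg²·m²·s⁻⁴) · (kg·m²·s⁻²) = kg⁵·m⁴·s⁻⁶.
Right side:
  Bq = 1/s = s⁻¹ (activity is decays per second).
  So Bq² = s⁻².
  C = A·s = s·A (charge = current × time).
  J = N·m (work = force × distance),
      = kg·m²·s⁻².
  N = kg·m/s² = kg·m·s⁻² (force = mass × acceleration).
  So N² = kg²·m²·s⁻⁴.
  Combining: Bq²·C·J·N²·s·A⁻¹·kg² = s⁻² · (s·A) · (kg·m²·s⁻²) · (kg²·m²·s⁻⁴) · s · A⁻¹ · kg² = kg⁵·m⁴·s⁻⁶.
Both reduce to kg⁵·m⁴·s⁻⁶.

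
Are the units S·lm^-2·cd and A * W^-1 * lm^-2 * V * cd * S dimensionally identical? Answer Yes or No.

Left side:
  S = kg⁻¹·m⁻²·s³·A².
  lm = cd.
  So lm⁻² = cd⁻².
  Combining: S·lm⁻²·cd = (kg⁻¹·m⁻²·s³·A²) · cd⁻² · cd = kg⁻¹·m⁻²·s³·A²·cd⁻¹.
Right side:
  W = J/s (power = energy per time),
      = kg·m²·s⁻³.
  So W⁻¹ = kg⁻¹·m⁻²·s³.
  lm = cd·sr = cd (luminous flux; sr is dimensionless).
  So lm⁻² = cd⁻².
  V = W/A (potential = power per current),
      = kg·m²·s⁻³·A⁻¹.
  S = 1/Ω (conductance is reciprocal resistance),
      = kg⁻¹·m⁻²·s³·A².
  Combining: A·W⁻¹·lm⁻²·V·cd·S = A · (kg⁻¹·m⁻²·s³) · cd⁻² · (kg·m²·s⁻³·A⁻¹) · cd · (kg⁻¹·m⁻²·s³·A²) = kg⁻¹·m⁻²·s³·A²·cd⁻¹.
Both reduce to kg⁻¹·m⁻²·s³·A²·cd⁻¹.

Yes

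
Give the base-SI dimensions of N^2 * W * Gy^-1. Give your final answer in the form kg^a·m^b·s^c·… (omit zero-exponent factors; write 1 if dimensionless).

kg³·m²·s⁻⁵

N = kg·m·s⁻².
So N² = kg²·m²·s⁻⁴.
W = kg·m²·s⁻³.
Gy = m²·s⁻².
So Gy⁻¹ = m⁻²·s².
Combining: N²·W·Gy⁻¹ = (kg²·m²·s⁻⁴) · (kg·m²·s⁻³) · (m⁻²·s²) = kg³·m²·s⁻⁵.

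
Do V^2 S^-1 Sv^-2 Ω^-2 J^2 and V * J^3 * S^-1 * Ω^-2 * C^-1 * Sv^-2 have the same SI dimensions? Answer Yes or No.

Left side:
  V = kg·m²·s⁻³·A⁻¹.
  So V² = kg²·m⁴·s⁻⁶·A⁻².
  S = kg⁻¹·m⁻²·s³·A².
  So S⁻¹ = kg·m²·s⁻³·A⁻².
  Sv = m²·s⁻².
  So Sv⁻² = m⁻⁴·s⁴.
  Ω = kg·m²·s⁻³·A⁻².
  So Ω⁻² = kg⁻²·m⁻⁴·s⁶·A⁴.
  J = kg·m²·s⁻².
  So J² = kg²·m⁴·s⁻⁴.
  Combining: V²·S⁻¹·Sv⁻²·Ω⁻²·J² = (kg²·m⁴·s⁻⁶·A⁻²) · (kg·m²·s⁻³·A⁻²) · (m⁻⁴·s⁴) · (kg⁻²·m⁻⁴·s⁶·A⁴) · (kg²·m⁴·s⁻⁴) = kg³·m²·s⁻³.
Right side:
  V = W/A (potential = power per current),
      = kg·m²·s⁻³·A⁻¹.
  J = N·m (work = force × distance),
      = kg·m²·s⁻².
  So J³ = kg³·m⁶·s⁻⁶.
  S = 1/Ω (conductance is reciprocal resistance),
      = kg⁻¹·m⁻²·s³·A².
  So S⁻¹ = kg·m²·s⁻³·A⁻².
  Ω = V/A (resistance = voltage per current),
      = kg·m²·s⁻³·A⁻².
  So Ω⁻² = kg⁻²·m⁻⁴·s⁶·A⁴.
  C = A·s = s·A (charge = current × time).
  So C⁻¹ = s⁻¹·A⁻¹.
  Sv = J/kg (equivalent dose = energy per mass),
      = m²·s⁻².
  So Sv⁻² = m⁻⁴·s⁴.
  Combining: V·J³·S⁻¹·Ω⁻²·C⁻¹·Sv⁻² = (kg·m²·s⁻³·A⁻¹) · (kg³·m⁶·s⁻⁶) · (kg·m²·s⁻³·A⁻²) · (kg⁻²·m⁻⁴·s⁶·A⁴) · (s⁻¹·A⁻¹) · (m⁻⁴·s⁴) = kg³·m²·s⁻³.
Both reduce to kg³·m²·s⁻³.

Yes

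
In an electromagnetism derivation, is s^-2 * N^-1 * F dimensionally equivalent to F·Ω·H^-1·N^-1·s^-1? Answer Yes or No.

Left side:
  N = kg·m·s⁻².
  So N⁻¹ = kg⁻¹·m⁻¹·s².
  F = kg⁻¹·m⁻²·s⁴·A².
  Combining: s⁻²·N⁻¹·F = s⁻² · (kg⁻¹·m⁻¹·s²) · (kg⁻¹·m⁻²·s⁴·A²) = kg⁻²·m⁻³·s⁴·A².
Right side:
  F = kg⁻¹·m⁻²·s⁴·A².
  Ω = kg·m²·s⁻³·A⁻².
  H = kg·m²·s⁻²·A⁻².
  So H⁻¹ = kg⁻¹·m⁻²·s²·A².
  N = kg·m·s⁻².
  So N⁻¹ = kg⁻¹·m⁻¹·s².
  Combining: F·Ω·H⁻¹·N⁻¹·s⁻¹ = (kg⁻¹·m⁻²·s⁴·A²) · (kg·m²·s⁻³·A⁻²) · (kg⁻¹·m⁻²·s²·A²) · (kg⁻¹·m⁻¹·s²) · s⁻¹ = kg⁻²·m⁻³·s⁴·A².
Both reduce to kg⁻²·m⁻³·s⁴·A².

Yes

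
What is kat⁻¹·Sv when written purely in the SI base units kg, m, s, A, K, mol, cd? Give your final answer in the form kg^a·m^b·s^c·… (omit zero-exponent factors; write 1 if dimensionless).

kat = s⁻¹·mol.
So kat⁻¹ = s·mol⁻¹.
Sv = m²·s⁻².
Combining: kat⁻¹·Sv = (s·mol⁻¹) · (m²·s⁻²) = m²·s⁻¹·mol⁻¹.

m²·s⁻¹·mol⁻¹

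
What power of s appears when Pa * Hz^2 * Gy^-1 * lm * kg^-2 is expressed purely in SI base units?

-2

Pa = N/m² (pressure = force per area),
    = kg·m⁻¹·s⁻².
Hz = 1/s = s⁻¹ (frequency is cycles per second).
So Hz² = s⁻².
Gy = J/kg (absorbed dose = energy per mass),
    = m²·s⁻².
So Gy⁻¹ = m⁻²·s².
lm = cd·sr = cd (luminous flux; sr is dimensionless).
Combining: Pa·Hz²·Gy⁻¹·lm·kg⁻² = (kg·m⁻¹·s⁻²) · s⁻² · (m⁻²·s²) · cd · kg⁻² = kg⁻¹·m⁻³·s⁻²·cd.
The exponent of s is -2.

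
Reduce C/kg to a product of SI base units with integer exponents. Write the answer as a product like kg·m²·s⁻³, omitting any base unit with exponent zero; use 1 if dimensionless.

C = s·A.
Combining: kg⁻¹·C = kg⁻¹ · (s·A) = kg⁻¹·s·A.

kg⁻¹·s·A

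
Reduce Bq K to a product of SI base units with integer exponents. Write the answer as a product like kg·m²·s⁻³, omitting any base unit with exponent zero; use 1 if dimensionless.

s⁻¹·K

Bq = s⁻¹.
Combining: Bq·K = s⁻¹ · K = s⁻¹·K.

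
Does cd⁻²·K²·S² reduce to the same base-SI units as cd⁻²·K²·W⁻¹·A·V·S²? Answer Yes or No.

Left side:
  S = kg⁻¹·m⁻²·s³·A².
  So S² = kg⁻²·m⁻⁴·s⁶·A⁴.
  Combining: cd⁻²·K²·S² = cd⁻² · K² · (kg⁻²·m⁻⁴·s⁶·A⁴) = kg⁻²·m⁻⁴·s⁶·A⁴·K²·cd⁻².
Right side:
  W = kg·m²·s⁻³.
  So W⁻¹ = kg⁻¹·m⁻²·s³.
  V = kg·m²·s⁻³·A⁻¹.
  S = kg⁻¹·m⁻²·s³·A².
  So S² = kg⁻²·m⁻⁴·s⁶·A⁴.
  Combining: cd⁻²·K²·W⁻¹·A·V·S² = cd⁻² · K² · (kg⁻¹·m⁻²·s³) · A · (kg·m²·s⁻³·A⁻¹) · (kg⁻²·m⁻⁴·s⁶·A⁴) = kg⁻²·m⁻⁴·s⁶·A⁴·K²·cd⁻².
Both reduce to kg⁻²·m⁻⁴·s⁶·A⁴·K²·cd⁻².

Yes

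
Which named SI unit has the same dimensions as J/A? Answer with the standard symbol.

J = N·m (work = force × distance),
    = kg·m²·s⁻².
Combining: A⁻¹·J = A⁻¹ · (kg·m²·s⁻²) = kg·m²·s⁻²·A⁻¹.
kg·m²·s⁻²·A⁻¹ is the base-SI form of the weber.

Wb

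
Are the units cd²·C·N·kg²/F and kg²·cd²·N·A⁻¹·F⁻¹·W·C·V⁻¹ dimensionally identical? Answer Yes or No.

Left side:
  F = C/V (capacitance = charge per voltage),
      = A·s/(kg·m²·s⁻³·A⁻¹) (substituting C and V),
      = kg⁻¹·m⁻²·s⁴·A².
  So F⁻¹ = kg·m²·s⁻⁴·A⁻².
  C = A·s = s·A (charge = current × time).
  N = kg·m/s² = kg·m·s⁻² (force = mass × acceleration).
  Combining: cd²·F⁻¹·C·N·kg² = cd² · (kg·m²·s⁻⁴·A⁻²) · (s·A) · (kg·m·s⁻²) · kg² = kg⁴·m³·s⁻⁵·A⁻¹·cd².
Right side:
  N = kg·m·s⁻².
  F = kg⁻¹·m⁻²·s⁴·A².
  So F⁻¹ = kg·m²·s⁻⁴·A⁻².
  W = kg·m²·s⁻³.
  C = s·A.
  V = kg·m²·s⁻³·A⁻¹.
  So V⁻¹ = kg⁻¹·m⁻²·s³·A.
  Combining: kg²·cd²·N·A⁻¹·F⁻¹·W·C·V⁻¹ = kg² · cd² · (kg·m·s⁻²) · A⁻¹ · (kg·m²·s⁻⁴·A⁻²) · (kg·m²·s⁻³) · (s·A) · (kg⁻¹·m⁻²·s³·A) = kg⁴·m³·s⁻⁵·A⁻¹·cd².
Both reduce to kg⁴·m³·s⁻⁵·A⁻¹·cd².

Yes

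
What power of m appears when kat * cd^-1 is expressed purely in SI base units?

0

kat = mol/s = s⁻¹·mol (catalytic activity).
Combining: kat·cd⁻¹ = (s⁻¹·mol) · cd⁻¹ = s⁻¹·mol·cd⁻¹.
The exponent of m is 0.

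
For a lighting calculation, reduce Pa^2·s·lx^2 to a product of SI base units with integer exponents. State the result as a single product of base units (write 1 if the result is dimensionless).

kg²·m⁻⁶·s⁻³·cd²

Pa = N/m² (pressure = force per area),
    = kg·m⁻¹·s⁻².
So Pa² = kg²·m⁻²·s⁻⁴.
lx = lm/m² (illuminance = luminous flux per area),
    = m⁻²·cd.
So lx² = m⁻⁴·cd².
Combining: Pa²·s·lx² = (kg²·m⁻²·s⁻⁴) · s · (m⁻⁴·cd²) = kg²·m⁻⁶·s⁻³·cd².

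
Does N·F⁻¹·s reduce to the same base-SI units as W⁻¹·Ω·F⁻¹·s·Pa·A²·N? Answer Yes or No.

No

Left side:
  N = kg·m/s² = kg·m·s⁻² (force = mass × acceleration).
  F = C/V (capacitance = charge per voltage),
      = A·s/(kg·m²·s⁻³·A⁻¹) (substituting C and V),
      = kg⁻¹·m⁻²·s⁴·A².
  So F⁻¹ = kg·m²·s⁻⁴·A⁻².
  Combining: N·F⁻¹·s = (kg·m·s⁻²) · (kg·m²·s⁻⁴·A⁻²) · s = kg²·m³·s⁻⁵·A⁻².
Right side:
  W = J/s (power = energy per time),
      = kg·m²·s⁻³.
  So W⁻¹ = kg⁻¹·m⁻²·s³.
  Ω = V/A (resistance = voltage per current),
      = kg·m²·s⁻³·A⁻².
  F = C/V (capacitance = charge per voltage),
      = A·s/(kg·m²·s⁻³·A⁻¹) (substituting C and V),
      = kg⁻¹·m⁻²·s⁴·A².
  So F⁻¹ = kg·m²·s⁻⁴·A⁻².
  Pa = N/m² (pressure = force per area),
      = kg·m⁻¹·s⁻².
  N = kg·m/s² = kg·m·s⁻² (force = mass × acceleration).
  Combining: W⁻¹·Ω·F⁻¹·s·Pa·A²·N = (kg⁻¹·m⁻²·s³) · (kg·m²·s⁻³·A⁻²) · (kg·m²·s⁻⁴·A⁻²) · s · (kg·m⁻¹·s⁻²) · A² · (kg·m·s⁻²) = kg³·m²·s⁻⁷·A⁻².
Left is kg²·m³·s⁻⁵·A⁻²; right is kg³·m²·s⁻⁷·A⁻² — different.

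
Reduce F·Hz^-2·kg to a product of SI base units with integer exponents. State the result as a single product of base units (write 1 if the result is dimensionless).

m⁻²·s⁶·A²

F = kg⁻¹·m⁻²·s⁴·A².
Hz = s⁻¹.
So Hz⁻² = s².
Combining: F·Hz⁻²·kg = (kg⁻¹·m⁻²·s⁴·A²) · s² · kg = m⁻²·s⁶·A².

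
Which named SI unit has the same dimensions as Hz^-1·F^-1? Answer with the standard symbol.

Ω

Hz = 1/s = s⁻¹ (frequency is cycles per second).
So Hz⁻¹ = s.
F = C/V (capacitance = charge per voltage),
    = A·s/(kg·m²·s⁻³·A⁻¹) (substituting C and V),
    = kg⁻¹·m⁻²·s⁴·A².
So F⁻¹ = kg·m²·s⁻⁴·A⁻².
Combining: Hz⁻¹·F⁻¹ = s · (kg·m²·s⁻⁴·A⁻²) = kg·m²·s⁻³·A⁻².
kg·m²·s⁻³·A⁻² is the base-SI form of the ohm.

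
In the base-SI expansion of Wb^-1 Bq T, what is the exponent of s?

-1

Wb = kg·m²·s⁻²·A⁻¹.
So Wb⁻¹ = kg⁻¹·m⁻²·s²·A.
Bq = s⁻¹.
T = kg·s⁻²·A⁻¹.
Combining: Wb⁻¹·Bq·T = (kg⁻¹·m⁻²·s²·A) · s⁻¹ · (kg·s⁻²·A⁻¹) = m⁻²·s⁻¹.
The exponent of s is -1.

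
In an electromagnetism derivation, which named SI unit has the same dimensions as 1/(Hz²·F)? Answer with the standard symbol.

H

Hz = s⁻¹.
So Hz⁻² = s².
F = kg⁻¹·m⁻²·s⁴·A².
So F⁻¹ = kg·m²·s⁻⁴·A⁻².
Combining: Hz⁻²·F⁻¹ = s² · (kg·m²·s⁻⁴·A⁻²) = kg·m²·s⁻²·A⁻².
kg·m²·s⁻²·A⁻² is the base-SI form of the henry.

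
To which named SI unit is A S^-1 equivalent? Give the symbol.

V

S = 1/Ω (conductance is reciprocal resistance),
    = kg⁻¹·m⁻²·s³·A².
So S⁻¹ = kg·m²·s⁻³·A⁻².
Combining: A·S⁻¹ = A · (kg·m²·s⁻³·A⁻²) = kg·m²·s⁻³·A⁻¹.
kg·m²·s⁻³·A⁻¹ is the base-SI form of the volt.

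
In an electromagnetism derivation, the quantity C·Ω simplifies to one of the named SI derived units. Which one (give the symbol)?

Wb

C = s·A.
Ω = kg·m²·s⁻³·A⁻².
Combining: C·Ω = (s·A) · (kg·m²·s⁻³·A⁻²) = kg·m²·s⁻²·A⁻¹.
kg·m²·s⁻²·A⁻¹ is the base-SI form of the weber.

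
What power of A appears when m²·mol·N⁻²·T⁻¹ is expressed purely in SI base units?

1

N = kg·m/s² = kg·m·s⁻² (force = mass × acceleration).
So N⁻² = kg⁻²·m⁻²·s⁴.
T = Wb/m² (flux density = flux per area),
    = kg·s⁻²·A⁻¹.
So T⁻¹ = kg⁻¹·s²·A.
Combining: m²·mol·N⁻²·T⁻¹ = m² · mol · (kg⁻²·m⁻²·s⁴) · (kg⁻¹·s²·A) = kg⁻³·s⁶·A·mol.
The exponent of A is 1.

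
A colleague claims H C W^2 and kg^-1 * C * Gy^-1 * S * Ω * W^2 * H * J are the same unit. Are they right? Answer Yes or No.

Left side:
  H = Wb/A (inductance = flux per current),
      = kg·m²·s⁻²·A⁻².
  C = A·s = s·A (charge = current × time).
  W = J/s (power = energy per time),
      = kg·m²·s⁻³.
  So W² = kg²·m⁴·s⁻⁶.
  Combining: H·C·W² = (kg·m²·s⁻²·A⁻²) · (s·A) · (kg²·m⁴·s⁻⁶) = kg³·m⁶·s⁻⁷·A⁻¹.
Right side:
  C = s·A.
  Gy = m²·s⁻².
  So Gy⁻¹ = m⁻²·s².
  S = kg⁻¹·m⁻²·s³·A².
  Ω = kg·m²·s⁻³·A⁻².
  W = kg·m²·s⁻³.
  So W² = kg²·m⁴·s⁻⁶.
  H = kg·m²·s⁻²·A⁻².
  J = kg·m²·s⁻².
  Combining: kg⁻¹·C·Gy⁻¹·S·Ω·W²·H·J = kg⁻¹ · (s·A) · (m⁻²·s²) · (kg⁻¹·m⁻²·s³·A²) · (kg·m²·s⁻³·A⁻²) · (kg²·m⁴·s⁻⁶) · (kg·m²·s⁻²·A⁻²) · (kg·m²·s⁻²) = kg³·m⁶·s⁻⁷·A⁻¹.
Both reduce to kg³·m⁶·s⁻⁷·A⁻¹.

Yes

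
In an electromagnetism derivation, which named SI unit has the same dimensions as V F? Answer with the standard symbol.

V = W/A (potential = power per current),
    = kg·m²·s⁻³·A⁻¹.
F = C/V (capacitance = charge per voltage),
    = A·s/(kg·m²·s⁻³·A⁻¹) (substituting C and V),
    = kg⁻¹·m⁻²·s⁴·A².
Combining: V·F = (kg·m²·s⁻³·A⁻¹) · (kg⁻¹·m⁻²·s⁴·A²) = s·A.
s·A is the base-SI form of the coulomb.

C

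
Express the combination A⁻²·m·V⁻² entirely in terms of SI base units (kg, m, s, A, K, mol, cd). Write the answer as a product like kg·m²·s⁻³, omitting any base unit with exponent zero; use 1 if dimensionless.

kg⁻²·m⁻³·s⁶

V = kg·m²·s⁻³·A⁻¹.
So V⁻² = kg⁻²·m⁻⁴·s⁶·A².
Combining: A⁻²·m·V⁻² = A⁻² · m · (kg⁻²·m⁻⁴·s⁶·A²) = kg⁻²·m⁻³·s⁶.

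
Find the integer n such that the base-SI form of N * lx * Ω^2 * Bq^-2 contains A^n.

N = kg·m/s² = kg·m·s⁻² (force = mass × acceleration).
lx = lm/m² (illuminance = luminous flux per area),
    = m⁻²·cd.
Ω = V/A (resistance = voltage per current),
    = kg·m²·s⁻³·A⁻².
So Ω² = kg²·m⁴·s⁻⁶·A⁻⁴.
Bq = 1/s = s⁻¹ (activity is decays per second).
So Bq⁻² = s².
Combining: N·lx·Ω²·Bq⁻² = (kg·m·s⁻²) · (m⁻²·cd) · (kg²·m⁴·s⁻⁶·A⁻⁴) · s² = kg³·m³·s⁻⁶·A⁻⁴·cd.
The exponent of A is -4.

-4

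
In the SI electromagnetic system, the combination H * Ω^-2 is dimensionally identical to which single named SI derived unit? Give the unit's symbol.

F

H = kg·m²·s⁻²·A⁻².
Ω = kg·m²·s⁻³·A⁻².
So Ω⁻² = kg⁻²·m⁻⁴·s⁶·A⁴.
Combining: H·Ω⁻² = (kg·m²·s⁻²·A⁻²) · (kg⁻²·m⁻⁴·s⁶·A⁴) = kg⁻¹·m⁻²·s⁴·A².
kg⁻¹·m⁻²·s⁴·A² is the base-SI form of the farad.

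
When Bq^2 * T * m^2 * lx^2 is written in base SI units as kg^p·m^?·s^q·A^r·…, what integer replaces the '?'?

Bq = s⁻¹.
So Bq² = s⁻².
T = kg·s⁻²·A⁻¹.
lx = m⁻²·cd.
So lx² = m⁻⁴·cd².
Combining: Bq²·T·m²·lx² = s⁻² · (kg·s⁻²·A⁻¹) · m² · (m⁻⁴·cd²) = kg·m⁻²·s⁻⁴·A⁻¹·cd².
The exponent of m is -2.

-2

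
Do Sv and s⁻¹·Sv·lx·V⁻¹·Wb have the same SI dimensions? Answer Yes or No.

No

Left side:
  Sv = m²·s⁻².
Right side:
  Sv = J/kg (equivalent dose = energy per mass),
      = m²·s⁻².
  lx = lm/m² (illuminance = luminous flux per area),
      = m⁻²·cd.
  V = W/A (potential = power per current),
      = kg·m²·s⁻³·A⁻¹.
  So V⁻¹ = kg⁻¹·m⁻²·s³·A.
  Wb = V·s (flux: a volt is a weber per second),
      = kg·m²·s⁻²·A⁻¹.
  Combining: s⁻¹·Sv·lx·V⁻¹·Wb = s⁻¹ · (m²·s⁻²) · (m⁻²·cd) · (kg⁻¹·m⁻²·s³·A) · (kg·m²·s⁻²·A⁻¹) = s⁻²·cd.
Left is m²·s⁻²; right is s⁻²·cd — different.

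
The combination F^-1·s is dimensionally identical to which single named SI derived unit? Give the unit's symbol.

Ω

F = C/V (capacitance = charge per voltage),
    = A·s/(kg·m²·s⁻³·A⁻¹) (substituting C and V),
    = kg⁻¹·m⁻²·s⁴·A².
So F⁻¹ = kg·m²·s⁻⁴·A⁻².
Combining: F⁻¹·s = (kg·m²·s⁻⁴·A⁻²) · s = kg·m²·s⁻³·A⁻².
kg·m²·s⁻³·A⁻² is the base-SI form of the ohm.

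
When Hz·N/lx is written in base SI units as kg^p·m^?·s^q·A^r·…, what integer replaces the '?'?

3

Hz = 1/s = s⁻¹ (frequency is cycles per second).
N = kg·m/s² = kg·m·s⁻² (force = mass × acceleration).
lx = lm/m² (illuminance = luminous flux per area),
    = m⁻²·cd.
So lx⁻¹ = m²·cd⁻¹.
Combining: Hz·N·lx⁻¹ = s⁻¹ · (kg·m·s⁻²) · (m²·cd⁻¹) = kg·m³·s⁻³·cd⁻¹.
The exponent of m is 3.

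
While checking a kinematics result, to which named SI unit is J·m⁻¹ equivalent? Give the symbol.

N

J = N·m (work = force × distance),
    = kg·m²·s⁻².
Combining: J·m⁻¹ = (kg·m²·s⁻²) · m⁻¹ = kg·m·s⁻².
kg·m·s⁻² is the base-SI form of the newton.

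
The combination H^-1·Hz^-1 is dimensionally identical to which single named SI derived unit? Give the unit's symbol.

S

H = kg·m²·s⁻²·A⁻².
So H⁻¹ = kg⁻¹·m⁻²·s²·A².
Hz = s⁻¹.
So Hz⁻¹ = s.
Combining: H⁻¹·Hz⁻¹ = (kg⁻¹·m⁻²·s²·A²) · s = kg⁻¹·m⁻²·s³·A².
kg⁻¹·m⁻²·s³·A² is the base-SI form of the siemens.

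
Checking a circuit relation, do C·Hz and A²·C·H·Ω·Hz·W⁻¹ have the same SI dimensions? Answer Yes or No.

Left side:
  C = A·s = s·A (charge = current × time).
  Hz = 1/s = s⁻¹ (frequency is cycles per second).
  Combining: C·Hz = (s·A) · s⁻¹ = A.
Right side:
  C = A·s = s·A (charge = current × time).
  H = Wb/A (inductance = flux per current),
      = kg·m²·s⁻²·A⁻².
  Ω = V/A (resistance = voltage per current),
      = kg·m²·s⁻³·A⁻².
  Hz = 1/s = s⁻¹ (frequency is cycles per second).
  W = J/s (power = energy per time),
      = kg·m²·s⁻³.
  So W⁻¹ = kg⁻¹·m⁻²·s³.
  Combining: A²·C·H·Ω·Hz·W⁻¹ = A² · (s·A) · (kg·m²·s⁻²·A⁻²) · (kg·m²·s⁻³·A⁻²) · s⁻¹ · (kg⁻¹·m⁻²·s³) = kg·m²·s⁻²·A⁻¹.
Left is A; right is kg·m²·s⁻²·A⁻¹ — different.

No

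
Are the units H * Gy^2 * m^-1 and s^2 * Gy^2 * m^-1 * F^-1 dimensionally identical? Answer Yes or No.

Left side:
  H = Wb/A (inductance = flux per current),
      = kg·m²·s⁻²·A⁻².
  Gy = J/kg (absorbed dose = energy per mass),
      = m²·s⁻².
  So Gy² = m⁴·s⁻⁴.
  Combining: H·Gy²·m⁻¹ = (kg·m²·s⁻²·A⁻²) · (m⁴·s⁻⁴) · m⁻¹ = kg·m⁵·s⁻⁶·A⁻².
Right side:
  Gy = J/kg (absorbed dose = energy per mass),
      = m²·s⁻².
  So Gy² = m⁴·s⁻⁴.
  F = C/V (capacitance = charge per voltage),
      = A·s/(kg·m²·s⁻³·A⁻¹) (substituting C and V),
      = kg⁻¹·m⁻²·s⁴·A².
  So F⁻¹ = kg·m²·s⁻⁴·A⁻².
  Combining: s²·Gy²·m⁻¹·F⁻¹ = s² · (m⁴·s⁻⁴) · m⁻¹ · (kg·m²·s⁻⁴·A⁻²) = kg·m⁵·s⁻⁶·A⁻².
Both reduce to kg·m⁵·s⁻⁶·A⁻².

Yes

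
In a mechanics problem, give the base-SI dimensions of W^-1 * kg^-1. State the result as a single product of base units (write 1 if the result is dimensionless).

W = kg·m²·s⁻³.
So W⁻¹ = kg⁻¹·m⁻²·s³.
Combining: W⁻¹·kg⁻¹ = (kg⁻¹·m⁻²·s³) · kg⁻¹ = kg⁻²·m⁻²·s³.

kg⁻²·m⁻²·s³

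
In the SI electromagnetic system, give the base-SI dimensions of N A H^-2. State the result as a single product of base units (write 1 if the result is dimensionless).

N = kg·m·s⁻².
H = kg·m²·s⁻²·A⁻².
So H⁻² = kg⁻²·m⁻⁴·s⁴·A⁴.
Combining: N·A·H⁻² = (kg·m·s⁻²) · A · (kg⁻²·m⁻⁴·s⁴·A⁴) = kg⁻¹·m⁻³·s²·A⁵.

kg⁻¹·m⁻³·s²·A⁵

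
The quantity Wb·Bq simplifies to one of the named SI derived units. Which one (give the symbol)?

V

Wb = V·s (flux: a volt is a weber per second),
    = kg·m²·s⁻²·A⁻¹.
Bq = 1/s = s⁻¹ (activity is decays per second).
Combining: Wb·Bq = (kg·m²·s⁻²·A⁻¹) · s⁻¹ = kg·m²·s⁻³·A⁻¹.
kg·m²·s⁻³·A⁻¹ is the base-SI form of the volt.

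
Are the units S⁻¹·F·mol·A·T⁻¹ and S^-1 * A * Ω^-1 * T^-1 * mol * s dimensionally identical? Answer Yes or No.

Yes

Left side:
  S = 1/Ω (conductance is reciprocal resistance),
      = kg⁻¹·m⁻²·s³·A².
  So S⁻¹ = kg·m²·s⁻³·A⁻².
  F = C/V (capacitance = charge per voltage),
      = A·s/(kg·m²·s⁻³·A⁻¹) (substituting C and V),
      = kg⁻¹·m⁻²·s⁴·A².
  T = Wb/m² (flux density = flux per area),
      = kg·s⁻²·A⁻¹.
  So T⁻¹ = kg⁻¹·s²·A.
  Combining: S⁻¹·F·mol·A·T⁻¹ = (kg·m²·s⁻³·A⁻²) · (kg⁻¹·m⁻²·s⁴·A²) · mol · A · (kg⁻¹·s²·A) = kg⁻¹·s³·A²·mol.
Right side:
  S = 1/Ω (conductance is reciprocal resistance),
      = kg⁻¹·m⁻²·s³·A².
  So S⁻¹ = kg·m²·s⁻³·A⁻².
  Ω = V/A (resistance = voltage per current),
      = kg·m²·s⁻³·A⁻².
  So Ω⁻¹ = kg⁻¹·m⁻²·s³·A².
  T = Wb/m² (flux density = flux per area),
      = kg·s⁻²·A⁻¹.
  So T⁻¹ = kg⁻¹·s²·A.
  Combining: S⁻¹·A·Ω⁻¹·T⁻¹·mol·s = (kg·m²·s⁻³·A⁻²) · A · (kg⁻¹·m⁻²·s³·A²) · (kg⁻¹·s²·A) · mol · s = kg⁻¹·s³·A²·mol.
Both reduce to kg⁻¹·s³·A²·mol.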